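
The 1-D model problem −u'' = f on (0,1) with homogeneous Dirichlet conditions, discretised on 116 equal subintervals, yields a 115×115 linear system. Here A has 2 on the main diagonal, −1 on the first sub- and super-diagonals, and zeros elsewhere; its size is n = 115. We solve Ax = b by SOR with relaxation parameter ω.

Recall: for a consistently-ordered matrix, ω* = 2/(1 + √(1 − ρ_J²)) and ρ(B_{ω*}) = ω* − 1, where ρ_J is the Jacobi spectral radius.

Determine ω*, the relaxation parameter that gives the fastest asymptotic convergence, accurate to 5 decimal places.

[ρ_J] n=115: ρ(B_J) = cos(π/(n+1)) = cos(π/116) = 0.99963.
root = sin(π/116) = 0.027079  (since 1−cos² = sin²).
ω* = 2 / (1 + 0.027079) = 2 / 1.027079 ≈ 1.94727.
ρ_SOR = ω* − 1 ≈ 0.94727.

ω* = 1.94727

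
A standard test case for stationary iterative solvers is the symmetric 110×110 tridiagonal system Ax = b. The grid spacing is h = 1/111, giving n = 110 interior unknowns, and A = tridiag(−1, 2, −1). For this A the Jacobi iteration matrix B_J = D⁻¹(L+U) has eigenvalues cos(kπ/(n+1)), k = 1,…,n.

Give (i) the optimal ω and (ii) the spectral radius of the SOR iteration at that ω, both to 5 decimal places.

ω* = 1.94496, ρ_SOR = 0.94496

B_J for the 110×110 system has eigenvalues cos(kπ/111); ρ_J = cos(π/111) = 0.99960.
√(1−ρ_J²) = |sin(π/111)| = 0.028299
ω* = 2/(1 + 0.028299) = 2/1.028299 = 1.94496.
ρ_SOR = ω* − 1 ≈ 0.94496.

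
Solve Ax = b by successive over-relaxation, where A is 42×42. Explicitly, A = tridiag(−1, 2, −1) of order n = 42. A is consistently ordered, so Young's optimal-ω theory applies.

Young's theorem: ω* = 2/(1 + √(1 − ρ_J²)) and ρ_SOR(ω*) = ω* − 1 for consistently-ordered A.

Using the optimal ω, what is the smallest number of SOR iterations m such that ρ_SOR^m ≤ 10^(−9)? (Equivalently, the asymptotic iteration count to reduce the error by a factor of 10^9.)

½·tridiag(1,0,1) at n=42: λ_k = cos(kπ/43); max |λ| at k=1 ⇒ ρ_J = cos(π/43) ≈ 0.9973323.
√(1−ρ_J²) = |sin(π/43)| = 0.0729953
ω* = 2 / (1 + 0.0729953) = 2 / 1.0729953 ≈ 1.8639411.
ρ(B_{ω*}) = ω*−1 = 0.8639411
m ≥ 9·ln10 / (−ln 0.8639411) = 141.697; smallest integer m = 142.

m = 142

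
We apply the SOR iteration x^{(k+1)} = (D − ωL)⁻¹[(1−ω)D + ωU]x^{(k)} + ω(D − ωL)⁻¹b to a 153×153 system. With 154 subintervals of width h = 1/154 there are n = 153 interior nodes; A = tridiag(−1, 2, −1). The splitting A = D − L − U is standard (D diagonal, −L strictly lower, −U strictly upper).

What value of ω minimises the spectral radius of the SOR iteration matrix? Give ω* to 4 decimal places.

ρ_J = max_k |cos(kπ/154)| = cos(π/154) = 0.9998
√(1 − cos²(π/154)) = sin(π/154) ≈ 0.02040.
ω* = 2 / (1 + 0.02040) = 2 / 1.02040 ≈ 1.9600.
and ρ(B_{ω*}) = 1.9600 − 1 = 0.9600.

ω* = 1.9600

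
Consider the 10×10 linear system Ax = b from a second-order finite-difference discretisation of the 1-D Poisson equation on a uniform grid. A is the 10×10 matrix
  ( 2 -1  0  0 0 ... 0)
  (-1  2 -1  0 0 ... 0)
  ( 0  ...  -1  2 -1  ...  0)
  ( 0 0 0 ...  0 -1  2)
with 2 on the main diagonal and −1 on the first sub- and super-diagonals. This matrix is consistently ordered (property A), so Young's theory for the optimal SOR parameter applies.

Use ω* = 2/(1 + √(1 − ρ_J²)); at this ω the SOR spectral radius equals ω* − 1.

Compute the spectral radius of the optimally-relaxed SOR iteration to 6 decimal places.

spectrum of D⁻¹(L+U) = {cos(kπ/11) : 1≤k≤10}; ρ_J = cos(π/11) = 0.959493.
root = sin(π/11) = 0.2817326  (since 1−cos² = sin²).
Young: ω* = 2/(1+√(1−ρ_J²)) = 2/(1+0.2817326) = 2/1.2817326 = 1.560388.
and ρ(B_{ω*}) = 1.560388 − 1 = 0.560388.

ρ_SOR = 0.560388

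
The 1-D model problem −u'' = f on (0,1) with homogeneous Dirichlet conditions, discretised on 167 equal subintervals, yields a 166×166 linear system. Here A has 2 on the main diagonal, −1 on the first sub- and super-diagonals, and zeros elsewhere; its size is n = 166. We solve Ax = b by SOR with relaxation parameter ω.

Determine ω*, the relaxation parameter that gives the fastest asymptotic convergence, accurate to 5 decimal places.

With n=166, ρ(Jacobi) = cos(π/167) = 0.99982.
root = sin(π/167) = 0.018811  (since 1−cos² = sin²).
So ω* = 2/1.018811 = 1.96307 (Young).
ρ(B_{ω*}) = ω*−1 = 0.96307

ω* = 1.96307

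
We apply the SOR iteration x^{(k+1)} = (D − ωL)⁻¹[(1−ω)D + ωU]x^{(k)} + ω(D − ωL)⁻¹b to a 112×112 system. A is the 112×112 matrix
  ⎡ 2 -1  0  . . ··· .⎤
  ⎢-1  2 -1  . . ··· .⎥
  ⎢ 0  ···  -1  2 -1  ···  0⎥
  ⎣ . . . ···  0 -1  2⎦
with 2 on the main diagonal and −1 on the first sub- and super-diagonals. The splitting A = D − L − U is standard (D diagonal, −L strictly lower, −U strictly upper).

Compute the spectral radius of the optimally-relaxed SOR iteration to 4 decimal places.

½·tridiag(1,0,1) at n=112: λ_k = cos(kπ/113); max |λ| at k=1 ⇒ ρ_J = cos(π/113) ≈ 0.9996.
√(1 − cos²(π/113)) = sin(π/113) ≈ 0.02780.
ω* = 2/(1 + 0.02780) = 2/1.02780 = 1.9459.
ρ_SOR = ω* − 1 = 1.9459 − 1 = 0.9459.

ρ_SOR = 0.9459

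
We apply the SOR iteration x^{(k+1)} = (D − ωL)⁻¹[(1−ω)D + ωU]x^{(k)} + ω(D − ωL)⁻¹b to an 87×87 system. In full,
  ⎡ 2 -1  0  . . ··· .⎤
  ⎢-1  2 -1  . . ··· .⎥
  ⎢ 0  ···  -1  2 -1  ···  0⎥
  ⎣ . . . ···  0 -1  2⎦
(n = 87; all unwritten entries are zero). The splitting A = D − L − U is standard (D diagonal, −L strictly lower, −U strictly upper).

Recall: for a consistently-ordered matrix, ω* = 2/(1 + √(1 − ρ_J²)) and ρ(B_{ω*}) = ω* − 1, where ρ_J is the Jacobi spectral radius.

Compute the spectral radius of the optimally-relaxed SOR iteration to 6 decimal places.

ρ_SOR = 0.931075

B_J for the 87×87 system has eigenvalues cos(kπ/88); ρ_J = cos(π/88) = 0.999363.
√(1−ρ_J²) = |sin(π/88)| = 0.0356923
ω* = 2 / (1 + 0.0356923) = 2 / 1.0356923 ≈ 1.931075.
ρ(B_{ω*}) = ω*−1 = 0.931075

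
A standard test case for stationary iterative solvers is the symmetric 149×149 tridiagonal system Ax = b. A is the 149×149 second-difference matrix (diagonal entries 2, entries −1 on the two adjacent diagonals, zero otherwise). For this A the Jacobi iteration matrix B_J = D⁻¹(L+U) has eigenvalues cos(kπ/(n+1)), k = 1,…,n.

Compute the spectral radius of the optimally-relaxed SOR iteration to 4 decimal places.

n=149: λ(B_J) = 1 − λ(A)/2 = cos(kπ/150); k=1 gives ρ_J = 0.9998.
1 − cos²(π/150) = sin²(π/150) ⇒ √(1−ρ_J²) = sin(π/150) = 0.02094.
Young: ω* = 2/(1+√(1−ρ_J²)) = 2/(1+0.02094) = 2/1.02094 = 1.9590.
ρ_SOR = ω* − 1 = 1.9590 − 1 = 0.9590.

ρ_SOR = 0.9590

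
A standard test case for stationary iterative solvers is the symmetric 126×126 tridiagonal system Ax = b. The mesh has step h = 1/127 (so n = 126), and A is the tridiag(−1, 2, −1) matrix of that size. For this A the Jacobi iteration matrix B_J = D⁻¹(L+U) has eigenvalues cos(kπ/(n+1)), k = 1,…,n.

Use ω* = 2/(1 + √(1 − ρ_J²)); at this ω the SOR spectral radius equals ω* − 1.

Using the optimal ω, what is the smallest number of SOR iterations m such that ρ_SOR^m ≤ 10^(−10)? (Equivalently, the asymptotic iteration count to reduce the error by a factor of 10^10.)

n=126: λ(B_J) = 1 − λ(A)/2 = cos(kπ/127); k=1 gives ρ_J = 0.9996941.
√(1 − cos²(π/127)) = sin(π/127) ≈ 0.0247344.
Then 2/(1+√(1−ρ_J²)) = 2/(1+0.0247344); ω* = 2/1.0247344 = 1.9517252.
ρ_SOR = ω* − 1 = 1.9517252 − 1 = 0.9517252.
For 10 digits: m = 10·ln10 / (−ln 0.9517252) = 23.0259/0.0494789 = 465.368; round up → m = 466.

m = 466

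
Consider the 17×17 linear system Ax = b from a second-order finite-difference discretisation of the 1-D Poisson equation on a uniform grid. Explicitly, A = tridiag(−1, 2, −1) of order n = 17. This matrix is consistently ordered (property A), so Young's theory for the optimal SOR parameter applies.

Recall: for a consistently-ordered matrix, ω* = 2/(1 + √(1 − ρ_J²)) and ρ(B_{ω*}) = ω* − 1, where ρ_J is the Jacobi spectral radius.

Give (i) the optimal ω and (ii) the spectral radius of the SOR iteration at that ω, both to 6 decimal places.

spectrum of D⁻¹(L+U) = {cos(kπ/18) : 1≤k≤17}; ρ_J = cos(π/18) = 0.984808.
1 − cos²(π/18) = sin²(π/18) ⇒ √(1−ρ_J²) = sin(π/18) = 0.1736482.
ω* = 2/(1 + 0.1736482) = 2/1.1736482 = 1.704088.
ρ(B_{ω*}) = ω*−1 = 0.704088

ω* = 1.704088, ρ_SOR = 0.704088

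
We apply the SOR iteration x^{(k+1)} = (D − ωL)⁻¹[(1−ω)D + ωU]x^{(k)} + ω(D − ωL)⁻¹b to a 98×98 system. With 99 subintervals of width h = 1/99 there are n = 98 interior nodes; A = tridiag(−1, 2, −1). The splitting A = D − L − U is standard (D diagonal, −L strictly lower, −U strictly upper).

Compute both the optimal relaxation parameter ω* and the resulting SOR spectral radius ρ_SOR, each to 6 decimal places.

ρ_J = max_k |cos(kπ/99)| = cos(π/99) = 0.999497
root = sin(π/99) = 0.0317279  (since 1−cos² = sin²).
Young: ω* = 2/(1+√(1−ρ_J²)) = 2/(1+0.0317279) = 2/1.0317279 = 1.938496.
Hence ρ(B_{ω*}) = 1.938496 − 1 = 0.938496.

ω* = 1.938496, ρ_SOR = 0.938496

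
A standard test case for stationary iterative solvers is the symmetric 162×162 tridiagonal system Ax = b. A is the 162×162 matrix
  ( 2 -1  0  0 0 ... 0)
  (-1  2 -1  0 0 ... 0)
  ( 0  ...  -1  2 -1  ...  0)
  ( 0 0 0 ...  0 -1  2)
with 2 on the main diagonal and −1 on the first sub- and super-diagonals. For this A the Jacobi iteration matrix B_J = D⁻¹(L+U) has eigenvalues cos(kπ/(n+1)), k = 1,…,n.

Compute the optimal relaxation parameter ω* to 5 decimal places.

ω* = 1.96218

½·tridiag(1,0,1) at n=162: λ_k = cos(kπ/163); max |λ| at k=1 ⇒ ρ_J = cos(π/163) ≈ 0.99981.
root = sin(π/163) = 0.019272  (since 1−cos² = sin²).
Then 2/(1+√(1−ρ_J²)) = 2/(1+0.019272); ω* = 2/1.019272 = 1.96218.
At ω = 1.96218 every |λ(B_ω)| = ω−1, so ρ_SOR = 0.96218.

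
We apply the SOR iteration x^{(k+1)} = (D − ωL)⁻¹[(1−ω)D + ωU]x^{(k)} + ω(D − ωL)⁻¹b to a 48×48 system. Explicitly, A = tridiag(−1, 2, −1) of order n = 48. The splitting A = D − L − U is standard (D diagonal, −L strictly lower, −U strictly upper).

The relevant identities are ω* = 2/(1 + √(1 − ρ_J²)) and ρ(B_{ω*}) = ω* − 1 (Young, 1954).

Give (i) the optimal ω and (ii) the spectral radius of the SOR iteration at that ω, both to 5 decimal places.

ω* = 1.87958, ρ_SOR = 0.87958

n=48: λ(B_J) = 1 − λ(A)/2 = cos(kπ/49); k=1 gives ρ_J = 0.99795.
root = sin(π/49) = 0.064070  (since 1−cos² = sin²).
ω* = 2/(1 + 0.064070) = 2/1.064070 = 1.87958.
and ρ(B_{ω*}) = 1.87958 − 1 = 0.87958.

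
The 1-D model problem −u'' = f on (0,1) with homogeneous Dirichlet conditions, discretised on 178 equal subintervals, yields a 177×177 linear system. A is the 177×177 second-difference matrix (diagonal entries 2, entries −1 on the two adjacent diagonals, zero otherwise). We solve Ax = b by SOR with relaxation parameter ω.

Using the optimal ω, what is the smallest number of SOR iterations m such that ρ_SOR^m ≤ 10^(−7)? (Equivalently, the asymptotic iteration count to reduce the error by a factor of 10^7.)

m = 457

n=177: λ(B_J) = 1 − λ(A)/2 = cos(kπ/178); k=1 gives ρ_J = 0.9998443.
1 − cos²(π/178) = sin²(π/178) ⇒ √(1−ρ_J²) = sin(π/178) = 0.0176485.
ω* = 2/(1 + 0.0176485) = 2/1.0176485 = 1.9653151.
ρ(B_{ω*}) = ω*−1 = 0.9653151
ρ_SOR^m ≤ 10^(−7) ⇔ m ≥ 7·ln10/(−ln 0.9653151) = 16.1181/0.0353007 = 456.594; m = ⌈456.594⌉ = 457.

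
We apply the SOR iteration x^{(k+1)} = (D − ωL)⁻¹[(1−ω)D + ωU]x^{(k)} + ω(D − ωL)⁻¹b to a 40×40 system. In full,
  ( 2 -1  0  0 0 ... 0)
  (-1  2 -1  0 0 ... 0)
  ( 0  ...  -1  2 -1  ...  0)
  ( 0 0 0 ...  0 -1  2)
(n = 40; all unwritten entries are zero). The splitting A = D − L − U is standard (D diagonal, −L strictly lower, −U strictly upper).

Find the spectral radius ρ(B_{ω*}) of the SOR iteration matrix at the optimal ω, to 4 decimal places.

B_J for the 40×40 system has eigenvalues cos(kπ/41); ρ_J = cos(π/41) = 0.9971.
1 − cos²(π/41) = sin²(π/41) ⇒ √(1−ρ_J²) = sin(π/41) = 0.07655.
ω* = 2/(1+0.07655) = 1.8578
Hence ρ(B_{ω*}) = 1.8578 − 1 = 0.8578.

ρ_SOR = 0.8578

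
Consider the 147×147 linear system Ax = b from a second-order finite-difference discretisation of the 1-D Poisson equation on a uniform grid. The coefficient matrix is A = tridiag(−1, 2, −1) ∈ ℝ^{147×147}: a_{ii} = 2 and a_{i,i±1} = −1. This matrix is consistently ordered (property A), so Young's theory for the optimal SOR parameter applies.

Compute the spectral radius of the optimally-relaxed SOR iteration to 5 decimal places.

½·tridiag(1,0,1) at n=147: λ_k = cos(kπ/148); max |λ| at k=1 ⇒ ρ_J = cos(π/148) ≈ 0.99977.
1 − cos²(π/148) = sin²(π/148) ⇒ √(1−ρ_J²) = sin(π/148) = 0.021225.
ω* = 2/(1 + 0.021225) = 2/1.021225 = 1.95843.
and ρ(B_{ω*}) = 1.95843 − 1 = 0.95843.

ρ_SOR = 0.95843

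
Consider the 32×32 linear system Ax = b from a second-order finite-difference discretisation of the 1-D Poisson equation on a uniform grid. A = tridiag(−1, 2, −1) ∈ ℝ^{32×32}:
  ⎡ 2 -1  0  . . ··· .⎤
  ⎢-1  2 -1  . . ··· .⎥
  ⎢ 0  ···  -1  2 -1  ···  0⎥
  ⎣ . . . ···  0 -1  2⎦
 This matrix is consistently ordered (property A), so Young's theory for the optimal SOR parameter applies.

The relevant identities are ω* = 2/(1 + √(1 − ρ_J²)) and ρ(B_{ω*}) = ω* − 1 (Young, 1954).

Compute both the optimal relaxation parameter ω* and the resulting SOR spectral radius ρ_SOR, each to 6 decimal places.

½·tridiag(1,0,1) at n=32: λ_k = cos(kπ/33); max |λ| at k=1 ⇒ ρ_J = cos(π/33) ≈ 0.995472.
√(1 − cos²(π/33)) = sin(π/33) ≈ 0.0950560.
Young: ω* = 2/(1+√(1−ρ_J²)) = 2/(1+0.0950560) = 2/1.0950560 = 1.826391.
ρ_SOR = ω* − 1 ≈ 0.826391.

ω* = 1.826391, ρ_SOR = 0.826391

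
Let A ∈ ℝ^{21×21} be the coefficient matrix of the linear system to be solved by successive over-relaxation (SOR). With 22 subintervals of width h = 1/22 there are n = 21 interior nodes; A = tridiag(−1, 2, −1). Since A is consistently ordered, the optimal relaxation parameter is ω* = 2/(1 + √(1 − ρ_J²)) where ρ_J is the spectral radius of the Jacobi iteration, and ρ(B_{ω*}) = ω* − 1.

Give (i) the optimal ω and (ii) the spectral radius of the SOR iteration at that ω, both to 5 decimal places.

ω* = 1.75083, ρ_SOR = 0.75083

With n=21, ρ(Jacobi) = cos(π/22) = 0.98982.
√(1−ρ_J²) = |sin(π/22)| = 0.142315
Young: ω* = 2/(1+√(1−ρ_J²)) = 2/(1+0.142315) = 2/1.142315 = 1.75083.
ρ_SOR = ω* − 1 ≈ 0.75083.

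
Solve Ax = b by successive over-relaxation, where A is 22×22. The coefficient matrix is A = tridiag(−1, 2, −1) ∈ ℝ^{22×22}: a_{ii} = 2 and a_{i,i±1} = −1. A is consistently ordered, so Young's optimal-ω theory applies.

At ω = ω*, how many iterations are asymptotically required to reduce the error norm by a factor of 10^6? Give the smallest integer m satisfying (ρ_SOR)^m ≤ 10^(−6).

m = 51

n=22: λ(B_J) = 1 − λ(A)/2 = cos(kπ/23); k=1 gives ρ_J = 0.9906859.
√(1 − cos²(π/23)) = sin(π/23) ≈ 0.1361666.
ω* = 2/(1+0.1361666) = 1.7603052
and ρ(B_{ω*}) = 1.7603052 − 1 = 0.7603052.
ρ_SOR^m ≤ 10^(−6) ⇔ m ≥ 6·ln10/(−ln 0.7603052) = 13.8155/0.274035 = 50.415; m = ⌈50.415⌉ = 51.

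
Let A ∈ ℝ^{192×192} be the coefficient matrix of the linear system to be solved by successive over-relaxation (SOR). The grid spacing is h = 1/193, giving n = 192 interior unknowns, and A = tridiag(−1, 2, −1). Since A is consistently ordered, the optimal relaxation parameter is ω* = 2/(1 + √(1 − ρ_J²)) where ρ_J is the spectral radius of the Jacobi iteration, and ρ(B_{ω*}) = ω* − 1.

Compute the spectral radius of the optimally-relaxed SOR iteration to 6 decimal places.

B_J for the 192×192 system has eigenvalues cos(kπ/193); ρ_J = cos(π/193) = 0.999868.
√(1−ρ_J²) simplifies to sin(π/193) = 0.0162770.
So ω* = 2/1.0162770 = 1.967967 (Young).
[ρ_SOR] ω* − 1 = 0.967967.

ρ_SOR = 0.967967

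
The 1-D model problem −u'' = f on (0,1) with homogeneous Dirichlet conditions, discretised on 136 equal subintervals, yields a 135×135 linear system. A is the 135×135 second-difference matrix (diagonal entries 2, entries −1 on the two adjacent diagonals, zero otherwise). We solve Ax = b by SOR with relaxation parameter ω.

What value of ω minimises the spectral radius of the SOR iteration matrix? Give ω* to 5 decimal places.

ω* = 1.95485

½·tridiag(1,0,1) at n=135: λ_k = cos(kπ/136); max |λ| at k=1 ⇒ ρ_J = cos(π/136) ≈ 0.99973.
root = sin(π/136) = 0.023098  (since 1−cos² = sin²).
Young: ω* = 2/(1+√(1−ρ_J²)) = 2/(1+0.023098) = 2/1.023098 = 1.95485.
ρ(B_{ω*}) = ω*−1 = 0.95485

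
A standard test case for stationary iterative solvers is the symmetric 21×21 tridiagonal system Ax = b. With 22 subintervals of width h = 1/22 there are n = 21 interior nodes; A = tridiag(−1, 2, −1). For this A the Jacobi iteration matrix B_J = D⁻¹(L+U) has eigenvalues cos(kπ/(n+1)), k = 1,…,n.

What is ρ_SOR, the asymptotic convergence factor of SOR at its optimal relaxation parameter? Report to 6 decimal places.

spectrum of D⁻¹(L+U) = {cos(kπ/22) : 1≤k≤21}; ρ_J = cos(π/22) = 0.989821.
√(1−ρ_J²) simplifies to sin(π/22) = 0.1423148.
ω* = 2/(1+0.1423148) = 1.750831
and ρ(B_{ω*}) = 1.750831 − 1 = 0.750831.

ρ_SOR = 0.750831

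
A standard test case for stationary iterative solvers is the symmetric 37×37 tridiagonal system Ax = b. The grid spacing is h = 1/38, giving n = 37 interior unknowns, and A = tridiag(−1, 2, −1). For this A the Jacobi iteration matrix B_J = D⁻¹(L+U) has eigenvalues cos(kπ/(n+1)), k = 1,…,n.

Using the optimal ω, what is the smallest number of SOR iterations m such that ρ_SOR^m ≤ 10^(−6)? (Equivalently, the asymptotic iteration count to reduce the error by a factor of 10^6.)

½·tridiag(1,0,1) at n=37: λ_k = cos(kπ/38); max |λ| at k=1 ⇒ ρ_J = cos(π/38) ≈ 0.9965845.
√(1−ρ_J²) = |sin(π/38)| = 0.0825793
So ω* = 2/1.0825793 = 1.8474397 (Young).
and ρ(B_{ω*}) = 1.8474397 − 1 = 0.8474397.
For 6 digits: m = 6·ln10 / (−ln 0.8474397) = 13.8155/0.165536 = 83.459; round up → m = 84.

m = 84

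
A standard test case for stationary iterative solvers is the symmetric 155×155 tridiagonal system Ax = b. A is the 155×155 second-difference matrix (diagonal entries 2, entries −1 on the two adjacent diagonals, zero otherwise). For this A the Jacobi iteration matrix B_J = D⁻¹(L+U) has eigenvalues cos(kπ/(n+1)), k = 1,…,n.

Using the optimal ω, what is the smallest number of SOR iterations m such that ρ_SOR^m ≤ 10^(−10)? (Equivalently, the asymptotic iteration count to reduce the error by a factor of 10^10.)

m = 572

With n=155, ρ(Jacobi) = cos(π/156) = 0.9997972.
root = sin(π/156) = 0.0201371  (since 1−cos² = sin²).
Young: ω* = 2/(1+√(1−ρ_J²)) = 2/(1+0.0201371) = 2/1.0201371 = 1.9605208.
ρ(B_{ω*}) = ω*−1 = 0.9605208
For 10 digits: m = 10·ln10 / (−ln 0.9605208) = 23.0259/0.0402796 = 571.652; round up → m = 572.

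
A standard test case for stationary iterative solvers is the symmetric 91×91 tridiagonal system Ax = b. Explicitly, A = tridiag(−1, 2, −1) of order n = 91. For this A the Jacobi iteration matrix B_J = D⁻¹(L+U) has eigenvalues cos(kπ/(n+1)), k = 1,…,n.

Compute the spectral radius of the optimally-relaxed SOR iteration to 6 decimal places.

ρ_SOR = 0.933972

spectrum of D⁻¹(L+U) = {cos(kπ/92) : 1≤k≤91}; ρ_J = cos(π/92) = 0.999417.
1 − cos²(π/92) = sin²(π/92) ⇒ √(1−ρ_J²) = sin(π/92) = 0.0341411.
ω* = 2/(1 + 0.0341411) = 2/1.0341411 = 1.933972.
At ω = 1.933972 every |λ(B_ω)| = ω−1, so ρ_SOR = 0.933972.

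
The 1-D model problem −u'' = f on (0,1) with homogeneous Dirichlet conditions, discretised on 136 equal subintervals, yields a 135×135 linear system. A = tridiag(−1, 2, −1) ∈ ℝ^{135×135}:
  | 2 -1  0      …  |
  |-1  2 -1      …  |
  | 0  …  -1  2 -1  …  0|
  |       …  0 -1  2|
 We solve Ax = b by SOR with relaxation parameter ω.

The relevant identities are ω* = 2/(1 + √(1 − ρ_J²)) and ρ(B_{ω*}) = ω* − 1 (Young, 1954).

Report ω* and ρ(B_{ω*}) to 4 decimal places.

[ρ_J] n=135: ρ(B_J) = cos(π/(n+1)) = cos(π/136) = 0.9997.
1 − cos²(π/136) = sin²(π/136) ⇒ √(1−ρ_J²) = sin(π/136) = 0.02310.
So ω* = 2/1.02310 = 1.9548 (Young).
ρ_SOR = ω* − 1 = 1.9548 − 1 = 0.9548.

ω* = 1.9548, ρ_SOR = 0.9548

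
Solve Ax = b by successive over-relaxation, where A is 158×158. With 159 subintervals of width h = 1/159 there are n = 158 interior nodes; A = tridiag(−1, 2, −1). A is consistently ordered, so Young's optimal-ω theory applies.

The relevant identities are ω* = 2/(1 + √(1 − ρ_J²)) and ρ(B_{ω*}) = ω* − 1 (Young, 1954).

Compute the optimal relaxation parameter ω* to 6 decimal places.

With n=158, ρ(Jacobi) = cos(π/159) = 0.999805.
1 − cos²(π/159) = sin²(π/159) ⇒ √(1−ρ_J²) = sin(π/159) = 0.0197572.
So ω* = 2/1.0197572 = 1.961251 (Young).
ρ_SOR = ω* − 1 ≈ 0.961251.

ω* = 1.961251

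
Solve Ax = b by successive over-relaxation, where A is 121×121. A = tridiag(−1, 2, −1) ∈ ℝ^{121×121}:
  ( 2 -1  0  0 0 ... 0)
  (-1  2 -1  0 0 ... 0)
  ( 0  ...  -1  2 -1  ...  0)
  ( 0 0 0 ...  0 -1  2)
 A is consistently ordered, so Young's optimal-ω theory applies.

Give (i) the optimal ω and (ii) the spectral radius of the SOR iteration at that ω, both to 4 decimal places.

ω* = 1.9498, ρ_SOR = 0.9498

spectrum of D⁻¹(L+U) = {cos(kπ/122) : 1≤k≤121}; ρ_J = cos(π/122) = 0.9997.
root = sin(π/122) = 0.02575  (since 1−cos² = sin²).
ω* = 2/(1 + 0.02575) = 2/1.02575 = 1.9498.
[ρ_SOR] ω* − 1 = 0.9498.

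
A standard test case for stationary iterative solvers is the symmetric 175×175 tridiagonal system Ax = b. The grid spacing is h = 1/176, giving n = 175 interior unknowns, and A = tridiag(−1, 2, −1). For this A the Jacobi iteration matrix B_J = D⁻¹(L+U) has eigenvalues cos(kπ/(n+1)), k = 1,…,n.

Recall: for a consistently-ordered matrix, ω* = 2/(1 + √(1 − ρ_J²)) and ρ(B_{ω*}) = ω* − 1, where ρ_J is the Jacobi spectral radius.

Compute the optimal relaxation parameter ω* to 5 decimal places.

[ρ_J] n=175: ρ(B_J) = cos(π/(n+1)) = cos(π/176) = 0.99984.
1 − cos²(π/176) = sin²(π/176) ⇒ √(1−ρ_J²) = sin(π/176) = 0.017849.
Young: ω* = 2/(1+√(1−ρ_J²)) = 2/(1+0.017849) = 2/1.017849 = 1.96493.
and ρ(B_{ω*}) = 1.96493 − 1 = 0.96493.

ω* = 1.96493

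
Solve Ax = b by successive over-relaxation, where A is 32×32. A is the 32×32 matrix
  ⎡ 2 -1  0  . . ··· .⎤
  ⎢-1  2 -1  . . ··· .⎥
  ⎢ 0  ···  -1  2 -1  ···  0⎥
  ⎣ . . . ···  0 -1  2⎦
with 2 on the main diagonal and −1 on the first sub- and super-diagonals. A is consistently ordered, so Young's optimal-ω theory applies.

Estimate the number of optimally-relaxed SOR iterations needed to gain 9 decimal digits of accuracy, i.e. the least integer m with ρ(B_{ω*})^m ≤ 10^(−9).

m = 109

[ρ_J] n=32: ρ(B_J) = cos(π/(n+1)) = cos(π/33) = 0.9954719.
√(1−ρ_J²) simplifies to sin(π/33) = 0.0950560.
So ω* = 2/1.0950560 = 1.8263906 (Young).
and ρ(B_{ω*}) = 1.8263906 − 1 = 0.8263906.
Need (0.8263906)^m ≤ 10^(−9): m ≥ 9·ln10/|ln 0.8263906| = 20.7233/0.190688 = 108.676 ⇒ m = 109.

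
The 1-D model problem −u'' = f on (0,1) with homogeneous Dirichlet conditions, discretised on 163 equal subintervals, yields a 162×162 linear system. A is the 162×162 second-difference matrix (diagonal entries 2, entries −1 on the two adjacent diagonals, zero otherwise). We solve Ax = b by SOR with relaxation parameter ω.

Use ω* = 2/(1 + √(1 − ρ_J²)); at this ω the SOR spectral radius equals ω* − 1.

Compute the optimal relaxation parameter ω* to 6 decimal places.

spectrum of D⁻¹(L+U) = {cos(kπ/163) : 1≤k≤162}; ρ_J = cos(π/163) = 0.999814.
√(1 − cos²(π/163)) = sin(π/163) ≈ 0.0192724.
ω* = 2 / (1 + 0.0192724) = 2 / 1.0192724 ≈ 1.962184.
ρ_SOR = ω* − 1 = 1.962184 − 1 = 0.962184.

ω* = 1.962184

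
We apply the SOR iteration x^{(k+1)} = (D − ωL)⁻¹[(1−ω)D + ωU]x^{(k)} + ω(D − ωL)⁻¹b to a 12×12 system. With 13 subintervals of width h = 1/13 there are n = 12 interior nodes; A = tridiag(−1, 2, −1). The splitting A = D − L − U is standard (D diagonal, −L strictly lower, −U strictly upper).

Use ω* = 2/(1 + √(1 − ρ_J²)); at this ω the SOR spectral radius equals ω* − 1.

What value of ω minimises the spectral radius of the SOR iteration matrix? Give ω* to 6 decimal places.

ω* = 1.613794

[ρ_J] n=12: ρ(B_J) = cos(π/(n+1)) = cos(π/13) = 0.970942.
root = sin(π/13) = 0.2393157  (since 1−cos² = sin²).
So ω* = 2/1.2393157 = 1.613794 (Young).
ρ(B_{ω*}) = ω*−1 = 0.613794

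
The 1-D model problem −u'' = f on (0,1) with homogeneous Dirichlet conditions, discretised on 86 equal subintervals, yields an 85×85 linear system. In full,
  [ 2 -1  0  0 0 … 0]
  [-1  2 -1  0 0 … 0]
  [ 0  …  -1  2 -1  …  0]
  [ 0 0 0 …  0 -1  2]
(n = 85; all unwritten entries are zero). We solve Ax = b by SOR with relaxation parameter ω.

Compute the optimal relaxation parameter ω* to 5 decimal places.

ω* = 1.92953

spectrum of D⁻¹(L+U) = {cos(kπ/86) : 1≤k≤85}; ρ_J = cos(π/86) = 0.99933.
√(1−ρ_J²) simplifies to sin(π/86) = 0.036522.
Then 2/(1+√(1−ρ_J²)) = 2/(1+0.036522); ω* = 2/1.036522 = 1.92953.
ρ(B_{ω*}) = ω*−1 = 0.92953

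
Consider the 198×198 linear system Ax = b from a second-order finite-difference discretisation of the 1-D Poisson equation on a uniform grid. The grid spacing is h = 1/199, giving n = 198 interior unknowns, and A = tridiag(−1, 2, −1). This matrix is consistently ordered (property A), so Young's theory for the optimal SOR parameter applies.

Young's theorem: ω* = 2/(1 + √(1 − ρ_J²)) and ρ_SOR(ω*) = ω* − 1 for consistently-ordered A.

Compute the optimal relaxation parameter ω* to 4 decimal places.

spectrum of D⁻¹(L+U) = {cos(kπ/199) : 1≤k≤198}; ρ_J = cos(π/199) = 0.9999.
√(1 − cos²(π/199)) = sin(π/199) ≈ 0.01579.
ω* = 2 / (1 + 0.01579) = 2 / 1.01579 ≈ 1.9689.
[ρ_SOR] ω* − 1 = 0.9689.

ω* = 1.9689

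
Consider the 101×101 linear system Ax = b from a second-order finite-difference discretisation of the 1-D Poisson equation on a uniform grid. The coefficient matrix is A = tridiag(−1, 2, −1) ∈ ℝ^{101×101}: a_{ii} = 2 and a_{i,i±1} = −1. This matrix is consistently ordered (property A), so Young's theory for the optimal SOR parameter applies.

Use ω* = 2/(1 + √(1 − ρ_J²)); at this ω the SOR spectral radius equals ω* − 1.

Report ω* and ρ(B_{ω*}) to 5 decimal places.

ω* = 1.94025, ρ_SOR = 0.94025

½·tridiag(1,0,1) at n=101: λ_k = cos(kπ/102); max |λ| at k=1 ⇒ ρ_J = cos(π/102) ≈ 0.99953.
√(1−ρ_J²) simplifies to sin(π/102) = 0.030795.
So ω* = 2/1.030795 = 1.94025 (Young).
and ρ(B_{ω*}) = 1.94025 − 1 = 0.94025.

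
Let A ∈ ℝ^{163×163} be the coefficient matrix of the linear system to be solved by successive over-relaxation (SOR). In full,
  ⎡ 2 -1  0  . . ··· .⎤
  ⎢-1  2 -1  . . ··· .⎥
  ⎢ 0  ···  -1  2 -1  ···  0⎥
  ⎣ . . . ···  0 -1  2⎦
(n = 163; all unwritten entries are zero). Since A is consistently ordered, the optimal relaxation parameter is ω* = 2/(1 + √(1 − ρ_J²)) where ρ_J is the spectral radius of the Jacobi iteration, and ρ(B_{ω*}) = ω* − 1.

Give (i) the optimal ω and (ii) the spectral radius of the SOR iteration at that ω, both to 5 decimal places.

ω* = 1.96241, ρ_SOR = 0.96241

n=163: λ(B_J) = 1 − λ(A)/2 = cos(kπ/164); k=1 gives ρ_J = 0.99982.
√(1 − cos²(π/164)) = sin(π/164) ≈ 0.019155.
So ω* = 2/1.019155 = 1.96241 (Young).
Hence ρ(B_{ω*}) = 1.96241 − 1 = 0.96241.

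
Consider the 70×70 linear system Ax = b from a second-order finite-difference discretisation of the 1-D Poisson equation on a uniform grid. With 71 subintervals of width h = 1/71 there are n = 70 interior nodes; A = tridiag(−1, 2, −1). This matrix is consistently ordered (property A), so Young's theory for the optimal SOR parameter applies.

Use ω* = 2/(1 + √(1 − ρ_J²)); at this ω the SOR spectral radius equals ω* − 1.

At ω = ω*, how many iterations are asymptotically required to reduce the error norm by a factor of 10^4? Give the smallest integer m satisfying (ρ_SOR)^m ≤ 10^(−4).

With n=70, ρ(Jacobi) = cos(π/71) = 0.9990212.
√(1 − cos²(π/71)) = sin(π/71) ≈ 0.0442333.
ω* = 2 / (1 + 0.0442333) = 2 / 1.0442333 ≈ 1.9152808.
At ω = 1.9152808 every |λ(B_ω)| = ω−1, so ρ_SOR = 0.9152808.
ρ_SOR^m ≤ 10^(−4) ⇔ m ≥ 4·ln10/(−ln 0.9152808) = 9.21034/0.0885244 = 104.043; m = ⌈104.043⌉ = 105.

m = 105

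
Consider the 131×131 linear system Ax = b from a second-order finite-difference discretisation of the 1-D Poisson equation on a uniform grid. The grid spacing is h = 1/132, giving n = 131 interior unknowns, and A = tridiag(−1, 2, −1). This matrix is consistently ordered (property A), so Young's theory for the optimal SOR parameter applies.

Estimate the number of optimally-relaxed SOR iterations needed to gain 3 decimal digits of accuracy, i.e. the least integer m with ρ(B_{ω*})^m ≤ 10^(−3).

m = 146

½·tridiag(1,0,1) at n=131: λ_k = cos(kπ/132); max |λ| at k=1 ⇒ ρ_J = cos(π/132) ≈ 0.9997168.
√(1−ρ_J²) simplifies to sin(π/132) = 0.0237977.
ω* = 2 / (1 + 0.0237977) = 2 / 1.0237977 ≈ 1.9535109.
ρ_SOR = ω* − 1 ≈ 0.9535109.
m ≥ 3·ln10 / (−ln 0.9535109) = 145.108; smallest integer m = 146.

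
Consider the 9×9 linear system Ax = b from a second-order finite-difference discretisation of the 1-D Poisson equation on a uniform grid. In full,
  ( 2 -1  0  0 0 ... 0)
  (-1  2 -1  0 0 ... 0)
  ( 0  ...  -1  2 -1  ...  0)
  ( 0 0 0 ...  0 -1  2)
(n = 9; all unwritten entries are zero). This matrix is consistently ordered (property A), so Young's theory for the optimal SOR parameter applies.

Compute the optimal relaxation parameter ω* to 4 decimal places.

B_J for the 9×9 system has eigenvalues cos(kπ/10); ρ_J = cos(π/10) = 0.9511.
root = sin(π/10) = 0.30902  (since 1−cos² = sin²).
Young: ω* = 2/(1+√(1−ρ_J²)) = 2/(1+0.30902) = 2/1.30902 = 1.5279.
At ω = 1.5279 every |λ(B_ω)| = ω−1, so ρ_SOR = 0.5279.

ω* = 1.5279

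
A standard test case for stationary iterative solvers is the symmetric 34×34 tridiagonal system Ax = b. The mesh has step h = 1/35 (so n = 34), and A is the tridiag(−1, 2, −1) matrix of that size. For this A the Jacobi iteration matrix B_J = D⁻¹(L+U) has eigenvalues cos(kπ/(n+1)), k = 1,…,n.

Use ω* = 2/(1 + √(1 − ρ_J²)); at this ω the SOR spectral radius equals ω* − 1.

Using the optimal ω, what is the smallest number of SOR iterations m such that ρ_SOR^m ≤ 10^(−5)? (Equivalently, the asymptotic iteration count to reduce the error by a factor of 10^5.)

m = 65

ρ_J = max_k |cos(kπ/35)| = cos(π/35) = 0.9959743
√(1−ρ_J²) = |sin(π/35)| = 0.0896393
Then 2/(1+√(1−ρ_J²)) = 2/(1+0.0896393); ω* = 2/1.0896393 = 1.8354698.
At ω = 1.8354698 every |λ(B_ω)| = ω−1, so ρ_SOR = 0.8354698.
For 5 digits: m = 5·ln10 / (−ln 0.8354698) = 11.5129/0.179761 = 64.046; round up → m = 65.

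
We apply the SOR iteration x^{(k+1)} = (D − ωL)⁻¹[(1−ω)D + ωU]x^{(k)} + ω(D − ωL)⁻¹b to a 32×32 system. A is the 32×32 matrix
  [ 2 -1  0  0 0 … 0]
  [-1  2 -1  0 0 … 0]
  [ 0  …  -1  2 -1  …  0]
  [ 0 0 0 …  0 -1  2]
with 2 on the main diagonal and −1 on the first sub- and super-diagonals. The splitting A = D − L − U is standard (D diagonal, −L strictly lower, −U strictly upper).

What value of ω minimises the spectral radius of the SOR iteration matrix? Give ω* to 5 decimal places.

ω* = 1.82639

[ρ_J] n=32: ρ(B_J) = cos(π/(n+1)) = cos(π/33) = 0.99547.
√(1−ρ_J²) simplifies to sin(π/33) = 0.095056.
ω* = 2 / (1 + 0.095056) = 2 / 1.095056 ≈ 1.82639.
ρ_SOR = ω* − 1 ≈ 0.82639.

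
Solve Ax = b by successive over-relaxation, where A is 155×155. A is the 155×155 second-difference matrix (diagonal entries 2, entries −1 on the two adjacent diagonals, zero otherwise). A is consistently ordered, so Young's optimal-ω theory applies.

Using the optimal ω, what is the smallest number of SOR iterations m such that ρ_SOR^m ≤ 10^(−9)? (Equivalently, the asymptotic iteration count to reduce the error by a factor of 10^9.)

spectrum of D⁻¹(L+U) = {cos(kπ/156) : 1≤k≤155}; ρ_J = cos(π/156) = 0.9997972.
√(1−ρ_J²) simplifies to sin(π/156) = 0.0201371.
ω* = 2 / (1 + 0.0201371) = 2 / 1.0201371 ≈ 1.9605208.
[ρ_SOR] ω* − 1 = 0.9605208.
m ≥ 9·ln10 / (−ln 0.9605208) = 514.486; smallest integer m = 515.

m = 515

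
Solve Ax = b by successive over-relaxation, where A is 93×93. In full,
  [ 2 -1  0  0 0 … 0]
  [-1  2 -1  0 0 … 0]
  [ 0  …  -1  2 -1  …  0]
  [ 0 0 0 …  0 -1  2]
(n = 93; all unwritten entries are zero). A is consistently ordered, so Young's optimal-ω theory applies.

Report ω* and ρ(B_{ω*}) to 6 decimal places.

[ρ_J] n=93: ρ(B_J) = cos(π/(n+1)) = cos(π/94) = 0.999442.
√(1 − cos²(π/94)) = sin(π/94) ≈ 0.0334150.
[ω*] 2 ÷ (1 + 0.0334150) = 2 ÷ 1.0334150 = 1.935331.
At ω = 1.935331 every |λ(B_ω)| = ω−1, so ρ_SOR = 0.935331.

ω* = 1.935331, ρ_SOR = 0.935331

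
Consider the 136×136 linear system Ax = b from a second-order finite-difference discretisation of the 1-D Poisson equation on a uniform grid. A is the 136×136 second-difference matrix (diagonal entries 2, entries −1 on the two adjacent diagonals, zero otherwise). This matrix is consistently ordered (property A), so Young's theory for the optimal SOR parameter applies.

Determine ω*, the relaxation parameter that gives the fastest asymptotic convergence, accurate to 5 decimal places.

spectrum of D⁻¹(L+U) = {cos(kπ/137) : 1≤k≤136}; ρ_J = cos(π/137) = 0.99974.
root = sin(π/137) = 0.022929  (since 1−cos² = sin²).
Then 2/(1+√(1−ρ_J²)) = 2/(1+0.022929); ω* = 2/1.022929 = 1.95517.
ρ_SOR = ω* − 1 ≈ 0.95517.

ω* = 1.95517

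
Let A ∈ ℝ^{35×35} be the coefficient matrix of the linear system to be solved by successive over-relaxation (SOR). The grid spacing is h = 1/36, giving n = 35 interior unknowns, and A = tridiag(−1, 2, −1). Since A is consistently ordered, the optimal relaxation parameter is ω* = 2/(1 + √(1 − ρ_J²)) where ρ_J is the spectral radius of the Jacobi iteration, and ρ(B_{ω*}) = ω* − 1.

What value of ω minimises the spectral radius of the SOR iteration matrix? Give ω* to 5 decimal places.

ρ_J = max_k |cos(kπ/36)| = cos(π/36) = 0.99619
√(1−ρ_J²) simplifies to sin(π/36) = 0.087156.
ω* = 2/(1+0.087156) = 1.83966
ρ_SOR = ω* − 1 = 1.83966 − 1 = 0.83966.

ω* = 1.83966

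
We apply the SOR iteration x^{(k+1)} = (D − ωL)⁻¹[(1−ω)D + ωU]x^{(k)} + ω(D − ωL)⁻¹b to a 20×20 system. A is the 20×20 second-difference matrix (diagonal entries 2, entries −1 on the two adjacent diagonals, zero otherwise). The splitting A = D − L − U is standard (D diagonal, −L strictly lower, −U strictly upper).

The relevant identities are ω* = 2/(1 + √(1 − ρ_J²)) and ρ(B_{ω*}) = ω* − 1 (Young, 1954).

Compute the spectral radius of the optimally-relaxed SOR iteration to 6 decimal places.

spectrum of D⁻¹(L+U) = {cos(kπ/21) : 1≤k≤20}; ρ_J = cos(π/21) = 0.988831.
√(1 − cos²(π/21)) = sin(π/21) ≈ 0.1490423.
ω* = 2/(1+0.1490423) = 1.740580
and ρ(B_{ω*}) = 1.740580 − 1 = 0.740580.

ρ_SOR = 0.740580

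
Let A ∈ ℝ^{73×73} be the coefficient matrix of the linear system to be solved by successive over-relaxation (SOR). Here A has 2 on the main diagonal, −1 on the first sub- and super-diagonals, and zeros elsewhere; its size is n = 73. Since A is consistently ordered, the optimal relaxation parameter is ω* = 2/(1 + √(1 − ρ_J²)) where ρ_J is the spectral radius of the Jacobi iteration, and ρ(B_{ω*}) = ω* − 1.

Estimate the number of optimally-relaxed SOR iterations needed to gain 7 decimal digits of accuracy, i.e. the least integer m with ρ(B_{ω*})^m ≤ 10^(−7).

m = 190

[ρ_J] n=73: ρ(B_J) = cos(π/(n+1)) = cos(π/74) = 0.9990990.
√(1 − cos²(π/74)) = sin(π/74) ≈ 0.0424412.
[ω*] 2 ÷ (1 + 0.0424412) = 2 ÷ 1.0424412 = 1.9185734.
At ω = 1.9185734 every |λ(B_ω)| = ω−1, so ρ_SOR = 0.9185734.
Need (0.9185734)^m ≤ 10^(−7): m ≥ 7·ln10/|ln 0.9185734| = 16.1181/0.0849335 = 189.773 ⇒ m = 190.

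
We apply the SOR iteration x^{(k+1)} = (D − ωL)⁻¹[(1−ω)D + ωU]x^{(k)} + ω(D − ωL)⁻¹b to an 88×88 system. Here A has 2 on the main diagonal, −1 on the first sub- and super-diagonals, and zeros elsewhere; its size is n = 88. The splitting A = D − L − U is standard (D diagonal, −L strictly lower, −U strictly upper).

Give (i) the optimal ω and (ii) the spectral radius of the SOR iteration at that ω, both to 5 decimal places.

½·tridiag(1,0,1) at n=88: λ_k = cos(kπ/89); max |λ| at k=1 ⇒ ρ_J = cos(π/89) ≈ 0.99938.
√(1 − cos²(π/89)) = sin(π/89) ≈ 0.035291.
ω* = 2/(1 + 0.035291) = 2/1.035291 = 1.93182.
ρ(B_{ω*}) = ω*−1 = 0.93182

ω* = 1.93182, ρ_SOR = 0.93182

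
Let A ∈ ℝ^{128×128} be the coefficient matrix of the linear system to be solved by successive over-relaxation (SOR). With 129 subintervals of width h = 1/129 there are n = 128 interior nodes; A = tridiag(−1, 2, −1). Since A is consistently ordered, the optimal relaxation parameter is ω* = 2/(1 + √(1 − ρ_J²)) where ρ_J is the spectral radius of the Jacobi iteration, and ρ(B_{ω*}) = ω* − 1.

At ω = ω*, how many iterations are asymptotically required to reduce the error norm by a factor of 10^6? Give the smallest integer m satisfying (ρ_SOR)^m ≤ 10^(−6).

m = 284

spectrum of D⁻¹(L+U) = {cos(kπ/129) : 1≤k≤128}; ρ_J = cos(π/129) = 0.9997035.
1 − cos²(π/129) = sin²(π/129) ⇒ √(1−ρ_J²) = sin(π/129) = 0.0243510.
Young: ω* = 2/(1+√(1−ρ_J²)) = 2/(1+0.0243510) = 2/1.0243510 = 1.9524558.
[ρ_SOR] ω* − 1 = 0.9524558.
(0.9524558)^m ≤ 10^{−6}  ⇒  m·ln(0.9524558) ≤ −6·ln10  ⇒  m ≥ 283.618  ⇒  m = 284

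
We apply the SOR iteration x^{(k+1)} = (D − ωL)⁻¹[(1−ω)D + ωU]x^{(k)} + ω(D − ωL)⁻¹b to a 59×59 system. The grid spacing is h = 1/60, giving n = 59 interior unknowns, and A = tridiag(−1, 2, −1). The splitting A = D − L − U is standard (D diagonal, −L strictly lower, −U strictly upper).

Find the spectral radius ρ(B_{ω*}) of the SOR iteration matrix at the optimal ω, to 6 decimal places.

ρ_SOR = 0.900534

½·tridiag(1,0,1) at n=59: λ_k = cos(kπ/60); max |λ| at k=1 ⇒ ρ_J = cos(π/60) ≈ 0.998630.
1 − cos²(π/60) = sin²(π/60) ⇒ √(1−ρ_J²) = sin(π/60) = 0.0523360.
ω* = 2 / (1 + 0.0523360) = 2 / 1.0523360 ≈ 1.900534.
At ω = 1.900534 every |λ(B_ω)| = ω−1, so ρ_SOR = 0.900534.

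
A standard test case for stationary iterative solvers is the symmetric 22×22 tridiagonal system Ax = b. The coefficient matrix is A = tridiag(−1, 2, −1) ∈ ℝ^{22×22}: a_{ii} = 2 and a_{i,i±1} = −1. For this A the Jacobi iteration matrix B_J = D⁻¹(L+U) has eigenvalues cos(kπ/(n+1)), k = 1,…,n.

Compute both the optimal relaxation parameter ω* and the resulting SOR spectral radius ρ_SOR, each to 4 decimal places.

With n=22, ρ(Jacobi) = cos(π/23) = 0.9907.
√(1−ρ_J²) simplifies to sin(π/23) = 0.13617.
So ω* = 2/1.13617 = 1.7603 (Young).
ρ(B_{ω*}) = ω*−1 = 0.7603

ω* = 1.7603, ρ_SOR = 0.7603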